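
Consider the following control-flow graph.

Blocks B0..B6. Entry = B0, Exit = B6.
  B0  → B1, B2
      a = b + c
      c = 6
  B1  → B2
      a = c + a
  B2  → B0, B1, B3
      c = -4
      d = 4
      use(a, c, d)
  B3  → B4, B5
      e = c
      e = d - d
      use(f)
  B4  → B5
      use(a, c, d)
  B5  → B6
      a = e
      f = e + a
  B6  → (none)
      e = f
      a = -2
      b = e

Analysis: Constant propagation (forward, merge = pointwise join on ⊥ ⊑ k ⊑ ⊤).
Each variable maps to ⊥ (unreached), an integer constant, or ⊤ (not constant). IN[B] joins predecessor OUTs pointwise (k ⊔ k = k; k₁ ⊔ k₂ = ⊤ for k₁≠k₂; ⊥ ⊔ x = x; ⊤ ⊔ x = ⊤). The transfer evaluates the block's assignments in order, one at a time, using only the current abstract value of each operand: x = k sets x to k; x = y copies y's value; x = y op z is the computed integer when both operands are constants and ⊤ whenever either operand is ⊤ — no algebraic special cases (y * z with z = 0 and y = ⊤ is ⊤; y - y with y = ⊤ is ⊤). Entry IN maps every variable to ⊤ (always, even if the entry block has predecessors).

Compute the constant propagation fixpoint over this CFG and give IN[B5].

Per-block solution:
  B0: | IN=(all ⊤) | OUT={c:6; rest ⊤}
  B1: | IN=(all ⊤) | OUT=(all ⊤)
  B2: | IN=(all ⊤) | OUT={c:-4, d:4; rest ⊤}
  B3: | IN={c:-4, d:4; rest ⊤} | OUT={c:-4, d:4, e:0; rest ⊤}
  B4: | IN={c:-4, d:4, e:0; rest ⊤} | OUT={c:-4, d:4, e:0; rest ⊤}
  B5: | IN={c:-4, d:4, e:0; rest ⊤} | OUT={a:0, c:-4, d:4, e:0, f:0; rest ⊤}
  B6: | IN={a:0, c:-4, d:4, e:0, f:0; rest ⊤} | OUT={a:-2, b:0, c:-4, d:4, e:0, f:0; rest ⊤}

Merge at B5: IN[B5] = OUT[B3] ⊔ OUT[B4] = {a: ⊤, b: ⊤, c: -4, d: 4, e: 0, f: ⊤}

Answer: {a: ⊤, b: ⊤, c: -4, d: 4, e: 0, f: ⊤}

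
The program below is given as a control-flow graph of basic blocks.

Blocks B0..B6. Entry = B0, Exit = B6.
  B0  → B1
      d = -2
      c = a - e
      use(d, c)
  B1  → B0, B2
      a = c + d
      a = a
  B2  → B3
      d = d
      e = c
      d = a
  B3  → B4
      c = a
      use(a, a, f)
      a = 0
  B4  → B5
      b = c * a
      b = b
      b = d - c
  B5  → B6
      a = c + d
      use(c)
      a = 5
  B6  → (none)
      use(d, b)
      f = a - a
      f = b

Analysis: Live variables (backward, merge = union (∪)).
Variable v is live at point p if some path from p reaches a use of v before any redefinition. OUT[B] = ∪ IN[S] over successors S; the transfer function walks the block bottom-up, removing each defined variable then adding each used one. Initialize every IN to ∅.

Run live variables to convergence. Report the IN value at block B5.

Answer: {b, c, d}

Derivation:
Per-block solution:
  B0:   IN={a, e, f}   OUT={c, d, e, f}
  B1:   IN={c, d, e, f}   OUT={a, c, d, e, f}
  B2:   IN={a, c, d, f}   OUT={a, d, f}
  B3:   IN={a, d, f}   OUT={a, c, d}
  B4:   IN={a, c, d}   OUT={b, c, d}
  B5:   IN={b, c, d}   OUT={a, b, d}
  B6:   IN={a, b, d}   OUT={}

Merge at B5: OUT[B5] = IN[B6] = {a, b, d}
Applying B5's transfer function to that OUT value gives IN[B5] (row B5 above).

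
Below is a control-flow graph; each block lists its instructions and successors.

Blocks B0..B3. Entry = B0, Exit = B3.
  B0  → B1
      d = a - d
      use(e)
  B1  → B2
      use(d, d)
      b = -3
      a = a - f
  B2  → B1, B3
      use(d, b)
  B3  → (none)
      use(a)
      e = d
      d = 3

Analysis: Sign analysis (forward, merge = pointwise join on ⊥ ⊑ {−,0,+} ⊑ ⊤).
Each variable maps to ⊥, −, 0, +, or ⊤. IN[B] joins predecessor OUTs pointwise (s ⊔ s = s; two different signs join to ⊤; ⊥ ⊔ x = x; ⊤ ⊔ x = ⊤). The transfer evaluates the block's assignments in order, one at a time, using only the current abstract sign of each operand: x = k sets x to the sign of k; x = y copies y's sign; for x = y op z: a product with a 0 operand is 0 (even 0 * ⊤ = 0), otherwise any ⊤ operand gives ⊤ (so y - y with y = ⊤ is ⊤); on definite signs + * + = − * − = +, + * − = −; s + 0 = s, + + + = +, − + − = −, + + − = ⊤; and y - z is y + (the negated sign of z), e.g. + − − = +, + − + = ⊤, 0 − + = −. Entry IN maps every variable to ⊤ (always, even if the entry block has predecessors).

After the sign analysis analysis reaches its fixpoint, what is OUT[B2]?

Answer: {a: ⊤, b: -, c: ⊤, d: ⊤, e: ⊤, f: ⊤}

Trace:
Converged values:
  B0: | IN=(all ⊤) | OUT=(all ⊤)
  B1: | IN=(all ⊤) | OUT={b:-; rest ⊤}
  B2: | IN={b:-; rest ⊤} | OUT={b:-; rest ⊤}
  B3: | IN={b:-; rest ⊤} | OUT={b:-, d:+; rest ⊤}

Merge at B2: IN[B2] = OUT[B1] = {a: ⊤, b: -, c: ⊤, d: ⊤, e: ⊤, f: ⊤}
Applying B2's transfer function to that IN value gives OUT[B2] (row B2 above).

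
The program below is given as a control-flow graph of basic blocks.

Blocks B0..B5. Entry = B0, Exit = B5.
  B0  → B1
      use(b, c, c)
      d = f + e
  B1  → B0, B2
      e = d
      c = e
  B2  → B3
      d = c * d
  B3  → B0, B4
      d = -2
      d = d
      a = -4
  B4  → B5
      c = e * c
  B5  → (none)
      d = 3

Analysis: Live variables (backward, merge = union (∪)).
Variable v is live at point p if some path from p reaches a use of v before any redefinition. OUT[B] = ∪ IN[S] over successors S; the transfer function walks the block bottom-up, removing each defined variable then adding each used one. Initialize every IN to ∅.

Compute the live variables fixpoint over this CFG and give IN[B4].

Answer: {c, e}

Working:
Fixpoint table:
  B0: | IN={b, c, e, f} | OUT={b, d, f}
  B1: | IN={b, d, f} | OUT={b, c, d, e, f}
  B2: | IN={b, c, d, e, f} | OUT={b, c, e, f}
  B3: | IN={b, c, e, f} | OUT={b, c, e, f}
  B4: | IN={c, e} | OUT={}
  B5: | IN={} | OUT={}

Merge at B4: OUT[B4] = IN[B5] = {}
Applying B4's transfer function to that OUT value gives IN[B4] (row B4 above).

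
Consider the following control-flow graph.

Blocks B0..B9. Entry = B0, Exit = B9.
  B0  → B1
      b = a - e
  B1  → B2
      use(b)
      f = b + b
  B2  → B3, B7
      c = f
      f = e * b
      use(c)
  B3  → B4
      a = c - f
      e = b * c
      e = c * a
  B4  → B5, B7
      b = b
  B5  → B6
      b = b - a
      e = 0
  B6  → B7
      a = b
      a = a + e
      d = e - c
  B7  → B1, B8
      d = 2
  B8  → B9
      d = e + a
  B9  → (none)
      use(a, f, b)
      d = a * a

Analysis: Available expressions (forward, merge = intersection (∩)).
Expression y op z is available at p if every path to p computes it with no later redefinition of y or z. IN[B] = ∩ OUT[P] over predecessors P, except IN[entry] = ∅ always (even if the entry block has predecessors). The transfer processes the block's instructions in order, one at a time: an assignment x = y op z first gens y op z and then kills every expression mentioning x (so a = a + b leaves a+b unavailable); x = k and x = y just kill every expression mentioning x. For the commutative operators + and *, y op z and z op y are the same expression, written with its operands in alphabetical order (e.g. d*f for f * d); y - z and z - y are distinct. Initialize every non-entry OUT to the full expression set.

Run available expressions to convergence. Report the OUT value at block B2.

Answer: {b*e, b+b}

Derivation:
Converged values:
  B0:   IN={}   OUT={a-e}
  B1:   IN={}   OUT={b+b}
  B2:   IN={b+b}   OUT={b*e, b+b}
  B3:   IN={b*e, b+b}   OUT={a*c, b*c, b+b, c-f}
  B4:   IN={a*c, b*c, b+b, c-f}   OUT={a*c, c-f}
  B5:   IN={a*c, c-f}   OUT={a*c, c-f}
  B6:   IN={a*c, c-f}   OUT={c-f, e-c}
  B7:   IN={}   OUT={}
  B8:   IN={}   OUT={a+e}
  B9:   IN={a+e}   OUT={a*a, a+e}

Merge at B2: IN[B2] = OUT[B1] = {b+b}
Applying B2's transfer function to that IN value gives OUT[B2] (row B2 above).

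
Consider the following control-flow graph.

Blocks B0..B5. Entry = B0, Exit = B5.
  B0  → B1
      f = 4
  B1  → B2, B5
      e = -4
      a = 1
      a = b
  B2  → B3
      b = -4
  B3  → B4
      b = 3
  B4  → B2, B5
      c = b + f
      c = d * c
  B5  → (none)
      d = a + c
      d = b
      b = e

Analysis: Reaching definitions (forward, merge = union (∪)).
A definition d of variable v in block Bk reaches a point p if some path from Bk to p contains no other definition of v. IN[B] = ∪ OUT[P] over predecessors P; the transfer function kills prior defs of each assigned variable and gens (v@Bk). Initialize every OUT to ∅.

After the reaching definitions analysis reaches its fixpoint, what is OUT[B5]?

Converged values:
  B0: | IN={} | OUT={f@B0}
  B1: | IN={f@B0} | OUT={a@B1, e@B1, f@B0}
  B2: | IN={a@B1, b@B3, c@B4, e@B1, f@B0} | OUT={a@B1, b@B2, c@B4, e@B1, f@B0}
  B3: | IN={a@B1, b@B2, c@B4, e@B1, f@B0} | OUT={a@B1, b@B3, c@B4, e@B1, f@B0}
  B4: | IN={a@B1, b@B3, c@B4, e@B1, f@B0} | OUT={a@B1, b@B3, c@B4, e@B1, f@B0}
  B5: | IN={a@B1, b@B3, c@B4, e@B1, f@B0} | OUT={a@B1, b@B5, c@B4, d@B5, e@B1, f@B0}

Merge at B5: IN[B5] = OUT[B1] ⊔ OUT[B4] = {a@B1, b@B3, c@B4, e@B1, f@B0}
Applying B5's transfer function to that IN value gives OUT[B5] (row B5 above).

Answer: {a@B1, b@B5, c@B4, d@B5, e@B1, f@B0}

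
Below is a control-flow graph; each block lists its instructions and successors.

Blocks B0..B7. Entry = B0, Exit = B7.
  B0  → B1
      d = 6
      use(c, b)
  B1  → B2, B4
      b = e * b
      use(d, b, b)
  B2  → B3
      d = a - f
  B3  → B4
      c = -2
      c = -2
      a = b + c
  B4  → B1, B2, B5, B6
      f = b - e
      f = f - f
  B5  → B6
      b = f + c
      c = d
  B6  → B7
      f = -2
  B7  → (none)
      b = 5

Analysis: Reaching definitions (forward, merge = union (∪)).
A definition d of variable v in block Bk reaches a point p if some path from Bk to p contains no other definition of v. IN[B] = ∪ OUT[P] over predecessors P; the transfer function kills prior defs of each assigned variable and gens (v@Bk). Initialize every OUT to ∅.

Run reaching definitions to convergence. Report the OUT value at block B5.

Fixpoint table:
  B0: | IN={} | OUT={d@B0}
  B1: | IN={a@B3, b@B1, c@B3, d@B0, d@B2, f@B4} | OUT={a@B3, b@B1, c@B3, d@B0, d@B2, f@B4}
  B2: | IN={a@B3, b@B1, c@B3, d@B0, d@B2, f@B4} | OUT={a@B3, b@B1, c@B3, d@B2, f@B4}
  B3: | IN={a@B3, b@B1, c@B3, d@B2, f@B4} | OUT={a@B3, b@B1, c@B3, d@B2, f@B4}
  B4: | IN={a@B3, b@B1, c@B3, d@B0, d@B2, f@B4} | OUT={a@B3, b@B1, c@B3, d@B0, d@B2, f@B4}
  B5: | IN={a@B3, b@B1, c@B3, d@B0, d@B2, f@B4} | OUT={a@B3, b@B5, c@B5, d@B0, d@B2, f@B4}
  B6: | IN={a@B3, b@B1, b@B5, c@B3, c@B5, d@B0, d@B2, f@B4} | OUT={a@B3, b@B1, b@B5, c@B3, c@B5, d@B0, d@B2, f@B6}
  B7: | IN={a@B3, b@B1, b@B5, c@B3, c@B5, d@B0, d@B2, f@B6} | OUT={a@B3, b@B7, c@B3, c@B5, d@B0, d@B2, f@B6}

Merge at B5: IN[B5] = OUT[B4] = {a@B3, b@B1, c@B3, d@B0, d@B2, f@B4}
Applying B5's transfer function to that IN value gives OUT[B5] (row B5 above).

Answer: {a@B3, b@B5, c@B5, d@B0, d@B2, f@B4}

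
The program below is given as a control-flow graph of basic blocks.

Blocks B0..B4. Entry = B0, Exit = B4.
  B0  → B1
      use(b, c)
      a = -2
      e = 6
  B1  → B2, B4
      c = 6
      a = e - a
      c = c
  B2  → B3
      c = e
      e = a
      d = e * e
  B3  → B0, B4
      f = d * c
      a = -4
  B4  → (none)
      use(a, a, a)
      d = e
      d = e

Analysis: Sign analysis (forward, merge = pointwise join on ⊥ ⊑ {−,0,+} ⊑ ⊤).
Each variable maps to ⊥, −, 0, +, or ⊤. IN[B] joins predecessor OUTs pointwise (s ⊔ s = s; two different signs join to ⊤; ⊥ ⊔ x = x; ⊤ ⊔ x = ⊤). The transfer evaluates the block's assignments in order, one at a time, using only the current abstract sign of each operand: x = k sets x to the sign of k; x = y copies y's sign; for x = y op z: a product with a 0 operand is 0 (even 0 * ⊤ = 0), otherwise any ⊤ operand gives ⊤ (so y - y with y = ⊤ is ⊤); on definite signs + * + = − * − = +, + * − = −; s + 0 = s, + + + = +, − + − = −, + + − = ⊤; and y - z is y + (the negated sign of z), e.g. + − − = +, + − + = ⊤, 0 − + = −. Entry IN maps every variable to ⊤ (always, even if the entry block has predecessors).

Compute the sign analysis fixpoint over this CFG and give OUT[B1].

Fixpoint table:
  B0: | IN=(all ⊤) | OUT={a:-, e:+; rest ⊤}
  B1: | IN={a:-, e:+; rest ⊤} | OUT={a:+, c:+, e:+; rest ⊤}
  B2: | IN={a:+, c:+, e:+; rest ⊤} | OUT={a:+, c:+, d:+, e:+; rest ⊤}
  B3: | IN={a:+, c:+, d:+, e:+; rest ⊤} | OUT={a:-, c:+, d:+, e:+, f:+; rest ⊤}
  B4: | IN={c:+, e:+; rest ⊤} | OUT={c:+, d:+, e:+; rest ⊤}

Merge at B1: IN[B1] = OUT[B0] = {a: -, b: ⊤, c: ⊤, d: ⊤, e: +, f: ⊤}
Applying B1's transfer function to that IN value gives OUT[B1] (row B1 above).

Answer: {a: +, b: ⊤, c: +, d: ⊤, e: +, f: ⊤}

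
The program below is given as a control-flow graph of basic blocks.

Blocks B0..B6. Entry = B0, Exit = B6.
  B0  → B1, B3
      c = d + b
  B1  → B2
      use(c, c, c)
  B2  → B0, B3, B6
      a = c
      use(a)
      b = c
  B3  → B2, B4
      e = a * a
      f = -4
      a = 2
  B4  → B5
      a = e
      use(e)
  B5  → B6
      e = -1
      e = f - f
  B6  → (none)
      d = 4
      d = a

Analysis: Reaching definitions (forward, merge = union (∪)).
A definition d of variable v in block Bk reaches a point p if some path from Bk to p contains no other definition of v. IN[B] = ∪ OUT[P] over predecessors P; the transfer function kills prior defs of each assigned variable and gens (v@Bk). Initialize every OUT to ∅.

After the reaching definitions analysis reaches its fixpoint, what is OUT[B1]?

Per-block solution:
  B0:  IN={a@B2, b@B2, c@B0, e@B3, f@B3}  OUT={a@B2, b@B2, c@B0, e@B3, f@B3}
  B1:  IN={a@B2, b@B2, c@B0, e@B3, f@B3}  OUT={a@B2, b@B2, c@B0, e@B3, f@B3}
  B2:  IN={a@B2, a@B3, b@B2, c@B0, e@B3, f@B3}  OUT={a@B2, b@B2, c@B0, e@B3, f@B3}
  B3:  IN={a@B2, b@B2, c@B0, e@B3, f@B3}  OUT={a@B3, b@B2, c@B0, e@B3, f@B3}
  B4:  IN={a@B3, b@B2, c@B0, e@B3, f@B3}  OUT={a@B4, b@B2, c@B0, e@B3, f@B3}
  B5:  IN={a@B4, b@B2, c@B0, e@B3, f@B3}  OUT={a@B4, b@B2, c@B0, e@B5, f@B3}
  B6:  IN={a@B2, a@B4, b@B2, c@B0, e@B3, e@B5, f@B3}  OUT={a@B2, a@B4, b@B2, c@B0, d@B6, e@B3, e@B5, f@B3}

Merge at B1: IN[B1] = OUT[B0] = {a@B2, b@B2, c@B0, e@B3, f@B3}
Applying B1's transfer function to that IN value gives OUT[B1] (row B1 above).

Answer: {a@B2, b@B2, c@B0, e@B3, f@B3}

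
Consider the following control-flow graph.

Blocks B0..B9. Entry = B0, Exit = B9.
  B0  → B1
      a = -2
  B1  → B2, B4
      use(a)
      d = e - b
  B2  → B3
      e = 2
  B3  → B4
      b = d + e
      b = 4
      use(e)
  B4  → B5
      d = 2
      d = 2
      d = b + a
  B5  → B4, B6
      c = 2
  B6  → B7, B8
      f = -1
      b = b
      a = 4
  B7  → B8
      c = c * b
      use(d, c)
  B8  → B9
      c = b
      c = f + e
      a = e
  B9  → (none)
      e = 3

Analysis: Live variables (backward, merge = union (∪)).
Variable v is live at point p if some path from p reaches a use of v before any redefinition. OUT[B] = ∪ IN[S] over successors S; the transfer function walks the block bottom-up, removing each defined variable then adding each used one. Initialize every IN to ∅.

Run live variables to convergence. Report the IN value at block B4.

Answer: {a, b, e}

Derivation:
Per-block solution:
  B0: | IN={b, e} | OUT={a, b, e}
  B1: | IN={a, b, e} | OUT={a, b, d, e}
  B2: | IN={a, d} | OUT={a, d, e}
  B3: | IN={a, d, e} | OUT={a, b, e}
  B4: | IN={a, b, e} | OUT={a, b, d, e}
  B5: | IN={a, b, d, e} | OUT={a, b, c, d, e}
  B6: | IN={b, c, d, e} | OUT={b, c, d, e, f}
  B7: | IN={b, c, d, e, f} | OUT={b, e, f}
  B8: | IN={b, e, f} | OUT={}
  B9: | IN={} | OUT={}

Merge at B4: OUT[B4] = IN[B5] = {a, b, d, e}
Applying B4's transfer function to that OUT value gives IN[B4] (row B4 above).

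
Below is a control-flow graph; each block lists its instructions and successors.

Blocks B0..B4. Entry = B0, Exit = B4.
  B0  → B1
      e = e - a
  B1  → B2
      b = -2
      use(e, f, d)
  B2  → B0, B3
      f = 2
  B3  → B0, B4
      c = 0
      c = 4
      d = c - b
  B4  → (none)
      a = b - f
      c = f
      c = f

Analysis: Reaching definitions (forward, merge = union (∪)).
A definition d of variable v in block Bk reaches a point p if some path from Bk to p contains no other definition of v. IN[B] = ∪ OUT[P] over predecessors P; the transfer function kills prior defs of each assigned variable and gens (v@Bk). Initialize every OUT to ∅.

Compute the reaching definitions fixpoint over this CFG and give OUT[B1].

Answer: {b@B1, c@B3, d@B3, e@B0, f@B2}

Trace:
Fixpoint table:
  B0: | IN={b@B1, c@B3, d@B3, e@B0, f@B2} | OUT={b@B1, c@B3, d@B3, e@B0, f@B2}
  B1: | IN={b@B1, c@B3, d@B3, e@B0, f@B2} | OUT={b@B1, c@B3, d@B3, e@B0, f@B2}
  B2: | IN={b@B1, c@B3, d@B3, e@B0, f@B2} | OUT={b@B1, c@B3, d@B3, e@B0, f@B2}
  B3: | IN={b@B1, c@B3, d@B3, e@B0, f@B2} | OUT={b@B1, c@B3, d@B3, e@B0, f@B2}
  B4: | IN={b@B1, c@B3, d@B3, e@B0, f@B2} | OUT={a@B4, b@B1, c@B4, d@B3, e@B0, f@B2}

Merge at B1: IN[B1] = OUT[B0] = {b@B1, c@B3, d@B3, e@B0, f@B2}
Applying B1's transfer function to that IN value gives OUT[B1] (row B1 above).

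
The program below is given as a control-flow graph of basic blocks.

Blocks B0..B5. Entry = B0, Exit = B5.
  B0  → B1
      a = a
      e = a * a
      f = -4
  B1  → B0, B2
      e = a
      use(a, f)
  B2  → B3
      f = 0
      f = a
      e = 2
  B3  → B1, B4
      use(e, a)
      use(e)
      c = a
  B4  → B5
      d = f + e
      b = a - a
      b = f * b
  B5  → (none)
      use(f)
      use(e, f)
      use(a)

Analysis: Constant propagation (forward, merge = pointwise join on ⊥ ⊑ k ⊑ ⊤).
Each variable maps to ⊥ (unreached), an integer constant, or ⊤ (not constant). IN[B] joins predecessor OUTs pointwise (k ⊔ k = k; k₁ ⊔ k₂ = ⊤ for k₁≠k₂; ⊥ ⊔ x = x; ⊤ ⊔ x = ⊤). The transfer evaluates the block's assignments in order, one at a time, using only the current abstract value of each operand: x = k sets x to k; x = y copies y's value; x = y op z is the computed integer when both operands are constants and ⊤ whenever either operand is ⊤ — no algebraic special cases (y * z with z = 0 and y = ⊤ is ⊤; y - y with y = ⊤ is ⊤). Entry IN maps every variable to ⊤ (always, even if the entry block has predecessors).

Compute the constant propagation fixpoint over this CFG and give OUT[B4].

Answer: {a: ⊤, b: ⊤, c: ⊤, d: ⊤, e: 2, f: ⊤}

Trace:
Per-block solution:
  B0:   IN=(all ⊤)   OUT={f:-4; rest ⊤}
  B1:   IN=(all ⊤)   OUT=(all ⊤)
  B2:   IN=(all ⊤)   OUT={e:2; rest ⊤}
  B3:   IN={e:2; rest ⊤}   OUT={e:2; rest ⊤}
  B4:   IN={e:2; rest ⊤}   OUT={e:2; rest ⊤}
  B5:   IN={e:2; rest ⊤}   OUT={e:2; rest ⊤}

Merge at B4: IN[B4] = OUT[B3] = {a: ⊤, b: ⊤, c: ⊤, d: ⊤, e: 2, f: ⊤}
Applying B4's transfer function to that IN value gives OUT[B4] (row B4 above).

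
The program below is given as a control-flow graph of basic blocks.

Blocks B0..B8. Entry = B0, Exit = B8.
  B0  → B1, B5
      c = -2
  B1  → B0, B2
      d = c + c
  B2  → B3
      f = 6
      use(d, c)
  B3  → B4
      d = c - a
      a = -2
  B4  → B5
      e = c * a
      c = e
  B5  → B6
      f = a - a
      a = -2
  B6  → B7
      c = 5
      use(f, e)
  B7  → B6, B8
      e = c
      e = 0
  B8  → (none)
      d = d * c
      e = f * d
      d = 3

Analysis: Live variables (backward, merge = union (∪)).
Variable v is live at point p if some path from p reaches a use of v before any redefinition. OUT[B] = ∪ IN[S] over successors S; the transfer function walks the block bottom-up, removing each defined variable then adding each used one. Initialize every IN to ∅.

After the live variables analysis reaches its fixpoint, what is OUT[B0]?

Answer: {a, c, d, e}

Trace:
Per-block solution:
  B0:  IN={a, d, e}  OUT={a, c, d, e}
  B1:  IN={a, c, e}  OUT={a, c, d, e}
  B2:  IN={a, c, d}  OUT={a, c}
  B3:  IN={a, c}  OUT={a, c, d}
  B4:  IN={a, c, d}  OUT={a, d, e}
  B5:  IN={a, d, e}  OUT={d, e, f}
  B6:  IN={d, e, f}  OUT={c, d, f}
  B7:  IN={c, d, f}  OUT={c, d, e, f}
  B8:  IN={c, d, f}  OUT={}

Merge at B0: OUT[B0] = IN[B1] ⊔ IN[B5] = {a, c, d, e}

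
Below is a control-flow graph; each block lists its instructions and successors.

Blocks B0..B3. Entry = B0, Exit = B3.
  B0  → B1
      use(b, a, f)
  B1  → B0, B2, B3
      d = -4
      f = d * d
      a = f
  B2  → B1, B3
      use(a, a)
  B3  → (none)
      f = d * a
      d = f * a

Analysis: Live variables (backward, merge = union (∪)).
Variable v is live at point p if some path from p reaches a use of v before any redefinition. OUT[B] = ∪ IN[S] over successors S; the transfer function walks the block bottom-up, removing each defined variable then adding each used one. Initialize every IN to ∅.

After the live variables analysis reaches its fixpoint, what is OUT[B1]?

Answer: {a, b, d, f}

Derivation:
Per-block solution:
  B0:   IN={a, b, f}   OUT={b}
  B1:   IN={b}   OUT={a, b, d, f}
  B2:   IN={a, b, d}   OUT={a, b, d}
  B3:   IN={a, d}   OUT={}

Merge at B1: OUT[B1] = IN[B0] ⊔ IN[B2] ⊔ IN[B3] = {a, b, d, f}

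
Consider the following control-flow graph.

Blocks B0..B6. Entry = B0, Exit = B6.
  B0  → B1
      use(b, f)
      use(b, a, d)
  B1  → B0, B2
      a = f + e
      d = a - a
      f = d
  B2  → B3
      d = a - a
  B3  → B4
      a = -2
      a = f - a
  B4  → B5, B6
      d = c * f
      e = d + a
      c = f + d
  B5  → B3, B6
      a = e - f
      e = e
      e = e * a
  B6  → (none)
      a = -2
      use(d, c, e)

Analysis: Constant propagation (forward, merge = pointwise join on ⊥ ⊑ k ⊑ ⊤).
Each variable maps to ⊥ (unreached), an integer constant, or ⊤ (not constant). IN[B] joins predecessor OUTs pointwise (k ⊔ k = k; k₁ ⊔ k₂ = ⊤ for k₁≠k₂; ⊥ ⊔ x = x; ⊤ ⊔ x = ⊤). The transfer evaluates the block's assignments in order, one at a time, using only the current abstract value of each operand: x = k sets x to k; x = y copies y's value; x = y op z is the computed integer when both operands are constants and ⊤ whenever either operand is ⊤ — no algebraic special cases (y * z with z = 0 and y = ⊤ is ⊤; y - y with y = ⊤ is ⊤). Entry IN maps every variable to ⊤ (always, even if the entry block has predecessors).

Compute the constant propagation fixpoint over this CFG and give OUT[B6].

Answer: {a: -2, b: ⊤, c: ⊤, d: ⊤, e: ⊤, f: ⊤}

Working:
Converged values:
  B0:   IN=(all ⊤)   OUT=(all ⊤)
  B1:   IN=(all ⊤)   OUT=(all ⊤)
  B2:   IN=(all ⊤)   OUT=(all ⊤)
  B3:   IN=(all ⊤)   OUT=(all ⊤)
  B4:   IN=(all ⊤)   OUT=(all ⊤)
  B5:   IN=(all ⊤)   OUT=(all ⊤)
  B6:   IN=(all ⊤)   OUT={a:-2; rest ⊤}

Merge at B6: IN[B6] = OUT[B4] ⊔ OUT[B5] = {a: ⊤, b: ⊤, c: ⊤, d: ⊤, e: ⊤, f: ⊤}
Applying B6's transfer function to that IN value gives OUT[B6] (row B6 above).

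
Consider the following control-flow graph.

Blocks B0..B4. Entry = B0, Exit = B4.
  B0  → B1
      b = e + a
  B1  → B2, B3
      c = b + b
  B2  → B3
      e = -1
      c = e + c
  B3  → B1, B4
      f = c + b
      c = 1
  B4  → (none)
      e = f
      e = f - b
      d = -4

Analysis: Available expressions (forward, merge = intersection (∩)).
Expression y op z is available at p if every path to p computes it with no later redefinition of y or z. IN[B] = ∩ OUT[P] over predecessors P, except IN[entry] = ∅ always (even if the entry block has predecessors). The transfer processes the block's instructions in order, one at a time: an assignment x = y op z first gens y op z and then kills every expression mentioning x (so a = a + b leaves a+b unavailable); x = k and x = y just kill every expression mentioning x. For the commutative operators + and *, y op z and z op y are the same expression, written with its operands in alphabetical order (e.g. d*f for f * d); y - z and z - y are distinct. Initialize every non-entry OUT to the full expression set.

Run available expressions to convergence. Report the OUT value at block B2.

Per-block solution:
  B0:  IN={}  OUT={a+e}
  B1:  IN={}  OUT={b+b}
  B2:  IN={b+b}  OUT={b+b}
  B3:  IN={b+b}  OUT={b+b}
  B4:  IN={b+b}  OUT={b+b, f-b}

Merge at B2: IN[B2] = OUT[B1] = {b+b}
Applying B2's transfer function to that IN value gives OUT[B2] (row B2 above).

Answer: {b+b}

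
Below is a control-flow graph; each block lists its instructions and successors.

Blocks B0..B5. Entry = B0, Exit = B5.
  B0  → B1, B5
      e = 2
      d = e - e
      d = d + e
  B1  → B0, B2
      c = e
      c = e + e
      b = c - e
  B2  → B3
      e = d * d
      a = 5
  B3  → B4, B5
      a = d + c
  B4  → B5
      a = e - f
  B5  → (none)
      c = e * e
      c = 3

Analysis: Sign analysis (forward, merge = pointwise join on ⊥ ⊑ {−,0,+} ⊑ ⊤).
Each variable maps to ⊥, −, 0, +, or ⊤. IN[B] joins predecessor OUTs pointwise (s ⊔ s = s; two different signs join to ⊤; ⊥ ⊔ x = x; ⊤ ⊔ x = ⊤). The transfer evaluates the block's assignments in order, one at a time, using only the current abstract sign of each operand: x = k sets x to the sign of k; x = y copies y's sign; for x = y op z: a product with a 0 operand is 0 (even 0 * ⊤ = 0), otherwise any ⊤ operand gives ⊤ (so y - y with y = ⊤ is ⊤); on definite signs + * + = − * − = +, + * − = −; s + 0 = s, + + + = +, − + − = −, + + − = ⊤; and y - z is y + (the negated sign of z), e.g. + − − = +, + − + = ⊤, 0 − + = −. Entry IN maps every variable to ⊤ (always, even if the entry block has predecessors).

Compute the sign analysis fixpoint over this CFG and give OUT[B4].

Per-block solution:
  B0:  IN=(all ⊤)  OUT={e:+; rest ⊤}
  B1:  IN={e:+; rest ⊤}  OUT={c:+, e:+; rest ⊤}
  B2:  IN={c:+, e:+; rest ⊤}  OUT={a:+, c:+; rest ⊤}
  B3:  IN={a:+, c:+; rest ⊤}  OUT={c:+; rest ⊤}
  B4:  IN={c:+; rest ⊤}  OUT={c:+; rest ⊤}
  B5:  IN=(all ⊤)  OUT={c:+; rest ⊤}

Merge at B4: IN[B4] = OUT[B3] = {a: ⊤, b: ⊤, c: +, d: ⊤, e: ⊤, f: ⊤}
Applying B4's transfer function to that IN value gives OUT[B4] (row B4 above).

Answer: {a: ⊤, b: ⊤, c: +, d: ⊤, e: ⊤, f: ⊤}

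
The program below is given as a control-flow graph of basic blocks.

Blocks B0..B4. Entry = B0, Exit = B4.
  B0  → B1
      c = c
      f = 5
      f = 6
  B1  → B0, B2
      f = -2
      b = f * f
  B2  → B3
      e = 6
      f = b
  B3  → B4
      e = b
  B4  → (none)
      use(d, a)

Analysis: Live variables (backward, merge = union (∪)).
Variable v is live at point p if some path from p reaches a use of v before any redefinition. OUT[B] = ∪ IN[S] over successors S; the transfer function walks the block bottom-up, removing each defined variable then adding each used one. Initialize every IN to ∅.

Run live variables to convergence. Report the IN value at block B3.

Per-block solution:
  B0:   IN={a, c, d}   OUT={a, c, d}
  B1:   IN={a, c, d}   OUT={a, b, c, d}
  B2:   IN={a, b, d}   OUT={a, b, d}
  B3:   IN={a, b, d}   OUT={a, d}
  B4:   IN={a, d}   OUT={}

Merge at B3: OUT[B3] = IN[B4] = {a, d}
Applying B3's transfer function to that OUT value gives IN[B3] (row B3 above).

Answer: {a, b, d}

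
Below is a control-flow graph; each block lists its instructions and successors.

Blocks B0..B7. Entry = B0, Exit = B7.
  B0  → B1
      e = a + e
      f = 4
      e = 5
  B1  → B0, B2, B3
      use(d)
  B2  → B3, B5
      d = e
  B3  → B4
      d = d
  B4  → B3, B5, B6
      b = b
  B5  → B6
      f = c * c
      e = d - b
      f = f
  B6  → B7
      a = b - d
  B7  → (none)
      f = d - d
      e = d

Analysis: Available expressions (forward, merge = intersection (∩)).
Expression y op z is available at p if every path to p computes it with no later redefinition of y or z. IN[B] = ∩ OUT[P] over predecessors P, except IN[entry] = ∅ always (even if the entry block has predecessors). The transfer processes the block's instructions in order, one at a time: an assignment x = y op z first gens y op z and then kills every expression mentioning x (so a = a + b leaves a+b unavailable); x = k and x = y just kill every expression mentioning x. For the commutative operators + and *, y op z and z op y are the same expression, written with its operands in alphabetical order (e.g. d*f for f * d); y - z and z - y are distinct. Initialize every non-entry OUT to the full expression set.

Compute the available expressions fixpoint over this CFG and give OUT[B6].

Answer: {b-d}

Trace:
Fixpoint table:
  B0:   IN={}   OUT={}
  B1:   IN={}   OUT={}
  B2:   IN={}   OUT={}
  B3:   IN={}   OUT={}
  B4:   IN={}   OUT={}
  B5:   IN={}   OUT={c*c, d-b}
  B6:   IN={}   OUT={b-d}
  B7:   IN={b-d}   OUT={b-d, d-d}

Merge at B6: IN[B6] = OUT[B4] ∩ OUT[B5] = {}
Applying B6's transfer function to that IN value gives OUT[B6] (row B6 above).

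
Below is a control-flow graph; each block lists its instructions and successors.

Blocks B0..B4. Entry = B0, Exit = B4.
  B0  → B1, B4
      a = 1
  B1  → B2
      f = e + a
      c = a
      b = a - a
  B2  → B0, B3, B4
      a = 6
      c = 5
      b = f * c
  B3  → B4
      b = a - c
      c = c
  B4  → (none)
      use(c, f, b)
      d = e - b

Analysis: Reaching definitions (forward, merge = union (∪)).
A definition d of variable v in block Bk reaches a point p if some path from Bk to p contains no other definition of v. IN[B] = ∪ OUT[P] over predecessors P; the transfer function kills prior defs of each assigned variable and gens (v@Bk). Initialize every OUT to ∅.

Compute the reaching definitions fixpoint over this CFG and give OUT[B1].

Fixpoint table:
  B0: | IN={a@B2, b@B2, c@B2, f@B1} | OUT={a@B0, b@B2, c@B2, f@B1}
  B1: | IN={a@B0, b@B2, c@B2, f@B1} | OUT={a@B0, b@B1, c@B1, f@B1}
  B2: | IN={a@B0, b@B1, c@B1, f@B1} | OUT={a@B2, b@B2, c@B2, f@B1}
  B3: | IN={a@B2, b@B2, c@B2, f@B1} | OUT={a@B2, b@B3, c@B3, f@B1}
  B4: | IN={a@B0, a@B2, b@B2, b@B3, c@B2, c@B3, f@B1} | OUT={a@B0, a@B2, b@B2, b@B3, c@B2, c@B3, d@B4, f@B1}

Merge at B1: IN[B1] = OUT[B0] = {a@B0, b@B2, c@B2, f@B1}
Applying B1's transfer function to that IN value gives OUT[B1] (row B1 above).

Answer: {a@B0, b@B1, c@B1, f@B1}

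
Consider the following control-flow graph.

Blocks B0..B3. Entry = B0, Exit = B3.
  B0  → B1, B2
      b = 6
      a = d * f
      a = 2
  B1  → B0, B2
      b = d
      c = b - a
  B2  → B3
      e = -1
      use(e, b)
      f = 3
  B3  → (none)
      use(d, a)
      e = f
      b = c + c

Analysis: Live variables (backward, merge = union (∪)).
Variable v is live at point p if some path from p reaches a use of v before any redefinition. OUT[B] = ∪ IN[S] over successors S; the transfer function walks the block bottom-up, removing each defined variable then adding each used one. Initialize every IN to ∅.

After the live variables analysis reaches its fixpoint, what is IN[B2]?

Per-block solution:
  B0:  IN={c, d, f}  OUT={a, b, c, d, f}
  B1:  IN={a, d, f}  OUT={a, b, c, d, f}
  B2:  IN={a, b, c, d}  OUT={a, c, d, f}
  B3:  IN={a, c, d, f}  OUT={}

Merge at B2: OUT[B2] = IN[B3] = {a, c, d, f}
Applying B2's transfer function to that OUT value gives IN[B2] (row B2 above).

Answer: {a, b, c, d}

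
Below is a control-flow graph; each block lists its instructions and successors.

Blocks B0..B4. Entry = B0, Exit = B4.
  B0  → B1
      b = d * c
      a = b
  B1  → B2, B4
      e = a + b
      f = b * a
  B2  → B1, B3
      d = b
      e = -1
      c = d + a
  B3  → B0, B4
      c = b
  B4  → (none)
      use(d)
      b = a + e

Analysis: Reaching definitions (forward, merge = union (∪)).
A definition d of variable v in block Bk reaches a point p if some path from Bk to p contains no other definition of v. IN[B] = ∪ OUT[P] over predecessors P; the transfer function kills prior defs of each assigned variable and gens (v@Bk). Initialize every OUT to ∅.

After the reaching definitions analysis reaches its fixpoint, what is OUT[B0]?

Fixpoint table:
  B0:   IN={a@B0, b@B0, c@B3, d@B2, e@B2, f@B1}   OUT={a@B0, b@B0, c@B3, d@B2, e@B2, f@B1}
  B1:   IN={a@B0, b@B0, c@B2, c@B3, d@B2, e@B2, f@B1}   OUT={a@B0, b@B0, c@B2, c@B3, d@B2, e@B1, f@B1}
  B2:   IN={a@B0, b@B0, c@B2, c@B3, d@B2, e@B1, f@B1}   OUT={a@B0, b@B0, c@B2, d@B2, e@B2, f@B1}
  B3:   IN={a@B0, b@B0, c@B2, d@B2, e@B2, f@B1}   OUT={a@B0, b@B0, c@B3, d@B2, e@B2, f@B1}
  B4:   IN={a@B0, b@B0, c@B2, c@B3, d@B2, e@B1, e@B2, f@B1}   OUT={a@B0, b@B4, c@B2, c@B3, d@B2, e@B1, e@B2, f@B1}

Merge at B0 (entry node, so the boundary value {} is joined with the incoming edge(s)): IN[B0] = {} ⊔ OUT[B3] = {a@B0, b@B0, c@B3, d@B2, e@B2, f@B1}
Applying B0's transfer function to that IN value gives OUT[B0] (row B0 above).

Answer: {a@B0, b@B0, c@B3, d@B2, e@B2, f@B1}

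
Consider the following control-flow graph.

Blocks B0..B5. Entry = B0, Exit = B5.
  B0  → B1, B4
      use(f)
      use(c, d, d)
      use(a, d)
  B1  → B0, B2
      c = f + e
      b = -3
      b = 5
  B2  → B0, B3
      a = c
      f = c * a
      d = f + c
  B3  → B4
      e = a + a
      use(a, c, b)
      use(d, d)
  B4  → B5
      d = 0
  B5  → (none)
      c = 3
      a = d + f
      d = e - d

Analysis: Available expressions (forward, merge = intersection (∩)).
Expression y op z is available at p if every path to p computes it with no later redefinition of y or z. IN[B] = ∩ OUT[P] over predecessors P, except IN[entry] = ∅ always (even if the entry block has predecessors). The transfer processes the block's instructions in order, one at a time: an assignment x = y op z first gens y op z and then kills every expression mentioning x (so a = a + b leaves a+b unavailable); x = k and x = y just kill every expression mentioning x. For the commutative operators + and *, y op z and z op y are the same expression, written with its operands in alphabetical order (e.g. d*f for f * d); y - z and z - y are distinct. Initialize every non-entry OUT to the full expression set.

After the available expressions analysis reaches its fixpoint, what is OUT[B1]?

Converged values:
  B0:   IN={}   OUT={}
  B1:   IN={}   OUT={e+f}
  B2:   IN={e+f}   OUT={a*c, c+f}
  B3:   IN={a*c, c+f}   OUT={a*c, a+a, c+f}
  B4:   IN={}   OUT={}
  B5:   IN={}   OUT={}

Merge at B1: IN[B1] = OUT[B0] = {}
Applying B1's transfer function to that IN value gives OUT[B1] (row B1 above).

Answer: {e+f}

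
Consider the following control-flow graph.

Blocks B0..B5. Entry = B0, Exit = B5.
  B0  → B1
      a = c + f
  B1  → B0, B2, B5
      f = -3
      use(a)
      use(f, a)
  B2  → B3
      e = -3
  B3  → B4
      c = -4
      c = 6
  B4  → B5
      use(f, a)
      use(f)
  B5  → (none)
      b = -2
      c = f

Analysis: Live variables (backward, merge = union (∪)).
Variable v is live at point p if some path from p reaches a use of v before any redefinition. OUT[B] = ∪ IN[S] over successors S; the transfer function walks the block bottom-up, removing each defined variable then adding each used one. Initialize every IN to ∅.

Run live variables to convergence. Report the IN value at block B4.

Converged values:
  B0:   IN={c, f}   OUT={a, c}
  B1:   IN={a, c}   OUT={a, c, f}
  B2:   IN={a, f}   OUT={a, f}
  B3:   IN={a, f}   OUT={a, f}
  B4:   IN={a, f}   OUT={f}
  B5:   IN={f}   OUT={}

Merge at B4: OUT[B4] = IN[B5] = {f}
Applying B4's transfer function to that OUT value gives IN[B4] (row B4 above).

Answer: {a, f}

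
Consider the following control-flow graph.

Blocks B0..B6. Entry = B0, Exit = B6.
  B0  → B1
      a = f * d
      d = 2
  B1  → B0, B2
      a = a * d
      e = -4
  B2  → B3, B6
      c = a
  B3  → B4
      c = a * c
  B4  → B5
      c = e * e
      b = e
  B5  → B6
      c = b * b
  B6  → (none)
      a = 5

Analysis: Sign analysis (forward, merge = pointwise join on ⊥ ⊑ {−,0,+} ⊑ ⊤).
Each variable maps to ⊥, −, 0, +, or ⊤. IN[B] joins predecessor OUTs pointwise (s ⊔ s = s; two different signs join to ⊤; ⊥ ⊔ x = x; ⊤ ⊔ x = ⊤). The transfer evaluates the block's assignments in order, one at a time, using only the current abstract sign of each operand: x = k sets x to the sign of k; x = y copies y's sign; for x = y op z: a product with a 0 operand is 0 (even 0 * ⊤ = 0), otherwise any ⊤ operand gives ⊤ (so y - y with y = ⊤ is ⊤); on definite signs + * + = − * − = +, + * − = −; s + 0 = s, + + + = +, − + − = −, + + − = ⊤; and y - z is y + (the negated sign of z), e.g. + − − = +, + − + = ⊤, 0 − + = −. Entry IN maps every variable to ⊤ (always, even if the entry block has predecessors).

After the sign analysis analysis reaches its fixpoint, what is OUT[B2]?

Fixpoint table:
  B0:   IN=(all ⊤)   OUT={d:+; rest ⊤}
  B1:   IN={d:+; rest ⊤}   OUT={d:+, e:-; rest ⊤}
  B2:   IN={d:+, e:-; rest ⊤}   OUT={d:+, e:-; rest ⊤}
  B3:   IN={d:+, e:-; rest ⊤}   OUT={d:+, e:-; rest ⊤}
  B4:   IN={d:+, e:-; rest ⊤}   OUT={b:-, c:+, d:+, e:-; rest ⊤}
  B5:   IN={b:-, c:+, d:+, e:-; rest ⊤}   OUT={b:-, c:+, d:+, e:-; rest ⊤}
  B6:   IN={d:+, e:-; rest ⊤}   OUT={a:+, d:+, e:-; rest ⊤}

Merge at B2: IN[B2] = OUT[B1] = {a: ⊤, b: ⊤, c: ⊤, d: +, e: -, f: ⊤}
Applying B2's transfer function to that IN value gives OUT[B2] (row B2 above).

Answer: {a: ⊤, b: ⊤, c: ⊤, d: +, e: -, f: ⊤}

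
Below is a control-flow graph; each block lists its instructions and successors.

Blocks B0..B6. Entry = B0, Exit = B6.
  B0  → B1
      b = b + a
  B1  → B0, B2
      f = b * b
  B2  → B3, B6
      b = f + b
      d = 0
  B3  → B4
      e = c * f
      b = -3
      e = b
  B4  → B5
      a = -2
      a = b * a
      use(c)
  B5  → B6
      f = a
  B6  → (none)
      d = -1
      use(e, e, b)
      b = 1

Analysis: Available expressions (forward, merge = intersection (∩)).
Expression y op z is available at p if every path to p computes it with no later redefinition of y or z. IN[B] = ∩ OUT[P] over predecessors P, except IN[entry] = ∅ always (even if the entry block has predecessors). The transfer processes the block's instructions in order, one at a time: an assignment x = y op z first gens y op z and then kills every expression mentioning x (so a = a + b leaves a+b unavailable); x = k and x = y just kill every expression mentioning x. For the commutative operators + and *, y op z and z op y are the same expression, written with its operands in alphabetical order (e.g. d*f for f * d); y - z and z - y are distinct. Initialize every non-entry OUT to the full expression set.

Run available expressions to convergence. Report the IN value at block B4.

Per-block solution:
  B0:   IN={}   OUT={}
  B1:   IN={}   OUT={b*b}
  B2:   IN={b*b}   OUT={}
  B3:   IN={}   OUT={c*f}
  B4:   IN={c*f}   OUT={c*f}
  B5:   IN={c*f}   OUT={}
  B6:   IN={}   OUT={}

Merge at B4: IN[B4] = OUT[B3] = {c*f}

Answer: {c*f}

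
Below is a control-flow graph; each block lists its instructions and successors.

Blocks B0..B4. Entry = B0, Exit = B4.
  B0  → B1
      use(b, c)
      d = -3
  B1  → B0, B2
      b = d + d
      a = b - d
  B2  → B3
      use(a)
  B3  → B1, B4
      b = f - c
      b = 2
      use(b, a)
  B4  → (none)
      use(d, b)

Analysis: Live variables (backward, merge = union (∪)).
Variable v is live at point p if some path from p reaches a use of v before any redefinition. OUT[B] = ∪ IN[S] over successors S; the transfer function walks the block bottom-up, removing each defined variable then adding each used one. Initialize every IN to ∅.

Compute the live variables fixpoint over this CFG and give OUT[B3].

Answer: {b, c, d, f}

Trace:
Per-block solution:
  B0: | IN={b, c, f} | OUT={c, d, f}
  B1: | IN={c, d, f} | OUT={a, b, c, d, f}
  B2: | IN={a, c, d, f} | OUT={a, c, d, f}
  B3: | IN={a, c, d, f} | OUT={b, c, d, f}
  B4: | IN={b, d} | OUT={}

Merge at B3: OUT[B3] = IN[B1] ⊔ IN[B4] = {b, c, d, f}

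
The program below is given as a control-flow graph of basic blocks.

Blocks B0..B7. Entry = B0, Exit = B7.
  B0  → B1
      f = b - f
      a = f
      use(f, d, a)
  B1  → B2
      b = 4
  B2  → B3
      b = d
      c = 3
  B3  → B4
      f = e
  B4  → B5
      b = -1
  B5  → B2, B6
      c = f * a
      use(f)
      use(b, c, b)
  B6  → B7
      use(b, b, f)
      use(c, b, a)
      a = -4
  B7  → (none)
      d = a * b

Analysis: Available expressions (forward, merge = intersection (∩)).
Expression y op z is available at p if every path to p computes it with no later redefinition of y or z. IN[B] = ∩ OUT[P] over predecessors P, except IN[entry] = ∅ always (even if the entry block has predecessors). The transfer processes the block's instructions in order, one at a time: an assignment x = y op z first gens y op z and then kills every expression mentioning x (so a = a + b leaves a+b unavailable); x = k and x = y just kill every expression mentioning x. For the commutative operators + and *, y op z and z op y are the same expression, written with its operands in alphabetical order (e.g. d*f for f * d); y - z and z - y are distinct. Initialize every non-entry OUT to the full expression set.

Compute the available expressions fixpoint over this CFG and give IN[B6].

Answer: {a*f}

Derivation:
Fixpoint table:
  B0:   IN={}   OUT={}
  B1:   IN={}   OUT={}
  B2:   IN={}   OUT={}
  B3:   IN={}   OUT={}
  B4:   IN={}   OUT={}
  B5:   IN={}   OUT={a*f}
  B6:   IN={a*f}   OUT={}
  B7:   IN={}   OUT={a*b}

Merge at B6: IN[B6] = OUT[B5] = {a*f}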